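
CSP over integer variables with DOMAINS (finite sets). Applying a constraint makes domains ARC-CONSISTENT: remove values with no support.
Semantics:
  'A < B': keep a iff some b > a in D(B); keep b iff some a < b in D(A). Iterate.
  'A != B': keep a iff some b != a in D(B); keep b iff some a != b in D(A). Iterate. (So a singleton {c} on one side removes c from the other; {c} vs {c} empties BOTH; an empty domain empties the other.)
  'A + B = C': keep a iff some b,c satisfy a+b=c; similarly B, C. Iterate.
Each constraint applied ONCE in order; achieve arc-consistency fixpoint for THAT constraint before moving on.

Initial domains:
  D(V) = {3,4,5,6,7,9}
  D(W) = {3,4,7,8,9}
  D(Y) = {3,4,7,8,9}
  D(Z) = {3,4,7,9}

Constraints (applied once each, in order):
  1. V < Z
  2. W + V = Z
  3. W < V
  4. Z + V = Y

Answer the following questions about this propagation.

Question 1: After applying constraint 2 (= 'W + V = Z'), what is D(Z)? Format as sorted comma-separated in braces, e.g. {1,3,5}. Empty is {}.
Constraint 1 (V < Z) on D(V)={3,4,5,6,7,9} D(Z)={3,4,7,9}: V {3,4,5,6,7,9}->{3,4,5,6,7}; Z {3,4,7,9}->{4,7,9}
Constraint 2 (W + V = Z) on D(W)={3,4,7,8,9} D(V)={3,4,5,6,7} D(Z)={4,7,9}: W {3,4,7,8,9}->{3,4}; V {3,4,5,6,7}->{3,4,5,6}; Z {4,7,9}->{7,9}
So after constraint 2: D(Z) = {7,9}

Answer: {7,9}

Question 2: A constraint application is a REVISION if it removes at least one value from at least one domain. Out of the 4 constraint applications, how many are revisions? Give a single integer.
Answer: 4

Derivation:
Constraint 1 (V < Z) on D(V)={3,4,5,6,7,9} D(Z)={3,4,7,9}: V {3,4,5,6,7,9}->{3,4,5,6,7}; Z {3,4,7,9}->{4,7,9} => REVISION
Constraint 2 (W + V = Z) on D(W)={3,4,7,8,9} D(V)={3,4,5,6,7} D(Z)={4,7,9}: W {3,4,7,8,9}->{3,4}; V {3,4,5,6,7}->{3,4,5,6}; Z {4,7,9}->{7,9} => REVISION
Constraint 3 (W < V) on D(W)={3,4} D(V)={3,4,5,6}: V {3,4,5,6}->{4,5,6} => REVISION
Constraint 4 (Z + V = Y) on D(Z)={7,9} D(V)={4,5,6} D(Y)={3,4,7,8,9}: Z {7,9}->{}; V {4,5,6}->{}; Y {3,4,7,8,9}->{} => REVISION
Total revisions = 4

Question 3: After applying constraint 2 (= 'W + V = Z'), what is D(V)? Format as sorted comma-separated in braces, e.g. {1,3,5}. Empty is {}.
Answer: {3,4,5,6}

Derivation:
Constraint 1 (V < Z) on D(V)={3,4,5,6,7,9} D(Z)={3,4,7,9}: V {3,4,5,6,7,9}->{3,4,5,6,7}; Z {3,4,7,9}->{4,7,9}
Constraint 2 (W + V = Z) on D(W)={3,4,7,8,9} D(V)={3,4,5,6,7} D(Z)={4,7,9}: W {3,4,7,8,9}->{3,4}; V {3,4,5,6,7}->{3,4,5,6}; Z {4,7,9}->{7,9}
So after constraint 2: D(V) = {3,4,5,6}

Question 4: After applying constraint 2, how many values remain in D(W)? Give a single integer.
Answer: 2

Derivation:
Constraint 1 (V < Z) on D(V)={3,4,5,6,7,9} D(Z)={3,4,7,9}: V {3,4,5,6,7,9}->{3,4,5,6,7}; Z {3,4,7,9}->{4,7,9}
Constraint 2 (W + V = Z) on D(W)={3,4,7,8,9} D(V)={3,4,5,6,7} D(Z)={4,7,9}: W {3,4,7,8,9}->{3,4}; V {3,4,5,6,7}->{3,4,5,6}; Z {4,7,9}->{7,9}
So after constraint 2: D(W)={3,4}, size = 2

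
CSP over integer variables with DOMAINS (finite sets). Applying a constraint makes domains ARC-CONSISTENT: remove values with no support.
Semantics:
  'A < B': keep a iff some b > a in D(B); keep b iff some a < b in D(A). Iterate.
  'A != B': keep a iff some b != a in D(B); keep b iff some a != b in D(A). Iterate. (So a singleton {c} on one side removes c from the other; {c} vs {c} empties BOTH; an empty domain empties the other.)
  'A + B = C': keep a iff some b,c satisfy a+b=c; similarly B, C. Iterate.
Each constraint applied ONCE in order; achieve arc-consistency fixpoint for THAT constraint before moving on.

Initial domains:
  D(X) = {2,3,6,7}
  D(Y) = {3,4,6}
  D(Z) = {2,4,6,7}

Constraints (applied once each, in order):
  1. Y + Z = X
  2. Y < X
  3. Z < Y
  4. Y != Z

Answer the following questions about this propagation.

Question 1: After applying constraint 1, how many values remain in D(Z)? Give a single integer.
Constraint 1 (Y + Z = X) on D(Y)={3,4,6} D(Z)={2,4,6,7} D(X)={2,3,6,7}: Y {3,4,6}->{3,4}; Z {2,4,6,7}->{2,4}; X {2,3,6,7}->{6,7}
So after constraint 1: D(Z)={2,4}, size = 2

Answer: 2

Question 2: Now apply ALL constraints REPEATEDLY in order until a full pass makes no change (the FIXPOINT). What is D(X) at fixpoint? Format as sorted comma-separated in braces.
Answer: {6}

Derivation:
pass 0 (initial): D(X)={2,3,6,7}
pass 1: X {2,3,6,7}->{6,7}; Y {3,4,6}->{3,4}; Z {2,4,6,7}->{2}
pass 2: X {6,7}->{6}; Y {3,4}->{4}
pass 3: no change
Fixpoint after 3 passes: D(X) = {6}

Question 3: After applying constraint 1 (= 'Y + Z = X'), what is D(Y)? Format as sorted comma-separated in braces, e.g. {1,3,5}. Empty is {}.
Answer: {3,4}

Derivation:
Constraint 1 (Y + Z = X) on D(Y)={3,4,6} D(Z)={2,4,6,7} D(X)={2,3,6,7}: Y {3,4,6}->{3,4}; Z {2,4,6,7}->{2,4}; X {2,3,6,7}->{6,7}
So after constraint 1: D(Y) = {3,4}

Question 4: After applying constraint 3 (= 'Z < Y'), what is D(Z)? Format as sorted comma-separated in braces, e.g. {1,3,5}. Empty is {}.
Answer: {2}

Derivation:
Constraint 1 (Y + Z = X) on D(Y)={3,4,6} D(Z)={2,4,6,7} D(X)={2,3,6,7}: Y {3,4,6}->{3,4}; Z {2,4,6,7}->{2,4}; X {2,3,6,7}->{6,7}
Constraint 2 (Y < X) on D(Y)={3,4} D(X)={6,7}: no change
Constraint 3 (Z < Y) on D(Z)={2,4} D(Y)={3,4}: Z {2,4}->{2}
So after constraint 3: D(Z) = {2}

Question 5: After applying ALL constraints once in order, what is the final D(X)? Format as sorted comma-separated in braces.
Answer: {6,7}

Derivation:
Constraint 1 (Y + Z = X) on D(Y)={3,4,6} D(Z)={2,4,6,7} D(X)={2,3,6,7}: Y {3,4,6}->{3,4}; Z {2,4,6,7}->{2,4}; X {2,3,6,7}->{6,7}
Constraint 2 (Y < X) on D(Y)={3,4} D(X)={6,7}: no change
Constraint 3 (Z < Y) on D(Z)={2,4} D(Y)={3,4}: Z {2,4}->{2}
Constraint 4 (Y != Z) on D(Y)={3,4} D(Z)={2}: no change
So after all 4 constraints: D(X) = {6,7}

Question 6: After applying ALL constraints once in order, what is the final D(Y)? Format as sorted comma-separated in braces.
Answer: {3,4}

Derivation:
Constraint 1 (Y + Z = X) on D(Y)={3,4,6} D(Z)={2,4,6,7} D(X)={2,3,6,7}: Y {3,4,6}->{3,4}; Z {2,4,6,7}->{2,4}; X {2,3,6,7}->{6,7}
Constraint 2 (Y < X) on D(Y)={3,4} D(X)={6,7}: no change
Constraint 3 (Z < Y) on D(Z)={2,4} D(Y)={3,4}: Z {2,4}->{2}
Constraint 4 (Y != Z) on D(Y)={3,4} D(Z)={2}: no change
So after all 4 constraints: D(Y) = {3,4}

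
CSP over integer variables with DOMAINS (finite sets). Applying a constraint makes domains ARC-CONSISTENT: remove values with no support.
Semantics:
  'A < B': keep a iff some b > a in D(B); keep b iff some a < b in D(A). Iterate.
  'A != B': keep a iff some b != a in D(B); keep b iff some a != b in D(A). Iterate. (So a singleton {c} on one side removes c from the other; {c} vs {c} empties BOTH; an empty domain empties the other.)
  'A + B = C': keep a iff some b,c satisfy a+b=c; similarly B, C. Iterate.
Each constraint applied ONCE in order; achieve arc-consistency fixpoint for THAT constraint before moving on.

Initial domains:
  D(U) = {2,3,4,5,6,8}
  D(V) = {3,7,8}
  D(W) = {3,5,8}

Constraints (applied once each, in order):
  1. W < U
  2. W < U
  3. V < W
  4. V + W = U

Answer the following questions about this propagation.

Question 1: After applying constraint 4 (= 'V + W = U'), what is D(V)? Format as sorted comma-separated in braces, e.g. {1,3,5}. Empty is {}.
Answer: {3}

Derivation:
Constraint 1 (W < U) on D(W)={3,5,8} D(U)={2,3,4,5,6,8}: W {3,5,8}->{3,5}; U {2,3,4,5,6,8}->{4,5,6,8}
Constraint 2 (W < U) on D(W)={3,5} D(U)={4,5,6,8}: no change
Constraint 3 (V < W) on D(V)={3,7,8} D(W)={3,5}: V {3,7,8}->{3}; W {3,5}->{5}
Constraint 4 (V + W = U) on D(V)={3} D(W)={5} D(U)={4,5,6,8}: U {4,5,6,8}->{8}
So after constraint 4: D(V) = {3}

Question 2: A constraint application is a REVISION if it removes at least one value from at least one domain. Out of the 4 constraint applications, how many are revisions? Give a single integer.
Constraint 1 (W < U) on D(W)={3,5,8} D(U)={2,3,4,5,6,8}: W {3,5,8}->{3,5}; U {2,3,4,5,6,8}->{4,5,6,8} => REVISION
Constraint 2 (W < U) on D(W)={3,5} D(U)={4,5,6,8}: no change => not a revision
Constraint 3 (V < W) on D(V)={3,7,8} D(W)={3,5}: V {3,7,8}->{3}; W {3,5}->{5} => REVISION
Constraint 4 (V + W = U) on D(V)={3} D(W)={5} D(U)={4,5,6,8}: U {4,5,6,8}->{8} => REVISION
Total revisions = 3

Answer: 3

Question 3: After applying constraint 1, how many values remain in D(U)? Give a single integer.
Constraint 1 (W < U) on D(W)={3,5,8} D(U)={2,3,4,5,6,8}: W {3,5,8}->{3,5}; U {2,3,4,5,6,8}->{4,5,6,8}
So after constraint 1: D(U)={4,5,6,8}, size = 4

Answer: 4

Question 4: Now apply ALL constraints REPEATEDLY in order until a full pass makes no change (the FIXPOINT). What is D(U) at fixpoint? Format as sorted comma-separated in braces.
Answer: {8}

Derivation:
pass 0 (initial): D(U)={2,3,4,5,6,8}
pass 1: U {2,3,4,5,6,8}->{8}; V {3,7,8}->{3}; W {3,5,8}->{5}
pass 2: no change
Fixpoint after 2 passes: D(U) = {8}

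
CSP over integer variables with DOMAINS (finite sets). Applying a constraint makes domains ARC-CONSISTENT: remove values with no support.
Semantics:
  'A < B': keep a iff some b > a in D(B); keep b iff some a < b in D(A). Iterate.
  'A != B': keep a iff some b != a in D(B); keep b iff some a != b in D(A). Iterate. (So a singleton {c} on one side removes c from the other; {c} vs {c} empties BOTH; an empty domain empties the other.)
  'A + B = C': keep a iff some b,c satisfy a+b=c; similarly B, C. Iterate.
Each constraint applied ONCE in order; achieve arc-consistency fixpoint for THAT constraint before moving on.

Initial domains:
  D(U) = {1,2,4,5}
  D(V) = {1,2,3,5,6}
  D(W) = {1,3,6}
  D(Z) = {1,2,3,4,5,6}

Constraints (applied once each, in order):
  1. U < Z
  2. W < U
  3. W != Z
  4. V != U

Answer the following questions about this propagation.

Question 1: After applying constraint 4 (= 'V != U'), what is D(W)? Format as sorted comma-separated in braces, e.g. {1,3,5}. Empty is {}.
Answer: {1,3}

Derivation:
Constraint 1 (U < Z) on D(U)={1,2,4,5} D(Z)={1,2,3,4,5,6}: Z {1,2,3,4,5,6}->{2,3,4,5,6}
Constraint 2 (W < U) on D(W)={1,3,6} D(U)={1,2,4,5}: W {1,3,6}->{1,3}; U {1,2,4,5}->{2,4,5}
Constraint 3 (W != Z) on D(W)={1,3} D(Z)={2,3,4,5,6}: no change
Constraint 4 (V != U) on D(V)={1,2,3,5,6} D(U)={2,4,5}: no change
So after constraint 4: D(W) = {1,3}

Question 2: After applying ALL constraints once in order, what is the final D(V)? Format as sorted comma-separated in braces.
Constraint 1 (U < Z) on D(U)={1,2,4,5} D(Z)={1,2,3,4,5,6}: Z {1,2,3,4,5,6}->{2,3,4,5,6}
Constraint 2 (W < U) on D(W)={1,3,6} D(U)={1,2,4,5}: W {1,3,6}->{1,3}; U {1,2,4,5}->{2,4,5}
Constraint 3 (W != Z) on D(W)={1,3} D(Z)={2,3,4,5,6}: no change
Constraint 4 (V != U) on D(V)={1,2,3,5,6} D(U)={2,4,5}: no change
So after all 4 constraints: D(V) = {1,2,3,5,6}

Answer: {1,2,3,5,6}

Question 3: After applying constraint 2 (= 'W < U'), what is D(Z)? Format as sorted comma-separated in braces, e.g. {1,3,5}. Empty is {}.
Answer: {2,3,4,5,6}

Derivation:
Constraint 1 (U < Z) on D(U)={1,2,4,5} D(Z)={1,2,3,4,5,6}: Z {1,2,3,4,5,6}->{2,3,4,5,6}
Constraint 2 (W < U) on D(W)={1,3,6} D(U)={1,2,4,5}: W {1,3,6}->{1,3}; U {1,2,4,5}->{2,4,5}
So after constraint 2: D(Z) = {2,3,4,5,6}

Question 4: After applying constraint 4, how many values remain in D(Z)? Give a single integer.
Constraint 1 (U < Z) on D(U)={1,2,4,5} D(Z)={1,2,3,4,5,6}: Z {1,2,3,4,5,6}->{2,3,4,5,6}
Constraint 2 (W < U) on D(W)={1,3,6} D(U)={1,2,4,5}: W {1,3,6}->{1,3}; U {1,2,4,5}->{2,4,5}
Constraint 3 (W != Z) on D(W)={1,3} D(Z)={2,3,4,5,6}: no change
Constraint 4 (V != U) on D(V)={1,2,3,5,6} D(U)={2,4,5}: no change
So after constraint 4: D(Z)={2,3,4,5,6}, size = 5

Answer: 5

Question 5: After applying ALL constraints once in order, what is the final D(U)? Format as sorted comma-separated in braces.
Answer: {2,4,5}

Derivation:
Constraint 1 (U < Z) on D(U)={1,2,4,5} D(Z)={1,2,3,4,5,6}: Z {1,2,3,4,5,6}->{2,3,4,5,6}
Constraint 2 (W < U) on D(W)={1,3,6} D(U)={1,2,4,5}: W {1,3,6}->{1,3}; U {1,2,4,5}->{2,4,5}
Constraint 3 (W != Z) on D(W)={1,3} D(Z)={2,3,4,5,6}: no change
Constraint 4 (V != U) on D(V)={1,2,3,5,6} D(U)={2,4,5}: no change
So after all 4 constraints: D(U) = {2,4,5}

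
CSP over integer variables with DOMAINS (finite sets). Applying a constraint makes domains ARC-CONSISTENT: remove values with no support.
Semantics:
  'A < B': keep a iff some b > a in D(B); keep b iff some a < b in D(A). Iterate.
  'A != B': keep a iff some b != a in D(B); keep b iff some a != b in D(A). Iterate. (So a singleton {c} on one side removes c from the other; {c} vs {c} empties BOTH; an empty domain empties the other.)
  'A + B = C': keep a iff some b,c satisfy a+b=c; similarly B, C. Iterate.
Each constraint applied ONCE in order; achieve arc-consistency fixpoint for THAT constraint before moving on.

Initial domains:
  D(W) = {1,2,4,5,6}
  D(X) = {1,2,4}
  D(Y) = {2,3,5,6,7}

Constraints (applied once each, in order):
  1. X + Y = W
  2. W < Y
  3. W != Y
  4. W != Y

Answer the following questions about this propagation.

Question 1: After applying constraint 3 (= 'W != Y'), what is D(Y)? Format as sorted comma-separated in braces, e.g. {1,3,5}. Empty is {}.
Constraint 1 (X + Y = W) on D(X)={1,2,4} D(Y)={2,3,5,6,7} D(W)={1,2,4,5,6}: Y {2,3,5,6,7}->{2,3,5}; W {1,2,4,5,6}->{4,5,6}
Constraint 2 (W < Y) on D(W)={4,5,6} D(Y)={2,3,5}: W {4,5,6}->{4}; Y {2,3,5}->{5}
Constraint 3 (W != Y) on D(W)={4} D(Y)={5}: no change
So after constraint 3: D(Y) = {5}

Answer: {5}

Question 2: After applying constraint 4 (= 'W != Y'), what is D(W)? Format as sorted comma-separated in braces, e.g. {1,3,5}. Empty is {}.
Constraint 1 (X + Y = W) on D(X)={1,2,4} D(Y)={2,3,5,6,7} D(W)={1,2,4,5,6}: Y {2,3,5,6,7}->{2,3,5}; W {1,2,4,5,6}->{4,5,6}
Constraint 2 (W < Y) on D(W)={4,5,6} D(Y)={2,3,5}: W {4,5,6}->{4}; Y {2,3,5}->{5}
Constraint 3 (W != Y) on D(W)={4} D(Y)={5}: no change
Constraint 4 (W != Y) on D(W)={4} D(Y)={5}: no change
So after constraint 4: D(W) = {4}

Answer: {4}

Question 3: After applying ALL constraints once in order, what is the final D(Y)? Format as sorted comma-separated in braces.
Constraint 1 (X + Y = W) on D(X)={1,2,4} D(Y)={2,3,5,6,7} D(W)={1,2,4,5,6}: Y {2,3,5,6,7}->{2,3,5}; W {1,2,4,5,6}->{4,5,6}
Constraint 2 (W < Y) on D(W)={4,5,6} D(Y)={2,3,5}: W {4,5,6}->{4}; Y {2,3,5}->{5}
Constraint 3 (W != Y) on D(W)={4} D(Y)={5}: no change
Constraint 4 (W != Y) on D(W)={4} D(Y)={5}: no change
So after all 4 constraints: D(Y) = {5}

Answer: {5}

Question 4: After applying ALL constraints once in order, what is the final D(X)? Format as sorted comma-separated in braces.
Constraint 1 (X + Y = W) on D(X)={1,2,4} D(Y)={2,3,5,6,7} D(W)={1,2,4,5,6}: Y {2,3,5,6,7}->{2,3,5}; W {1,2,4,5,6}->{4,5,6}
Constraint 2 (W < Y) on D(W)={4,5,6} D(Y)={2,3,5}: W {4,5,6}->{4}; Y {2,3,5}->{5}
Constraint 3 (W != Y) on D(W)={4} D(Y)={5}: no change
Constraint 4 (W != Y) on D(W)={4} D(Y)={5}: no change
So after all 4 constraints: D(X) = {1,2,4}

Answer: {1,2,4}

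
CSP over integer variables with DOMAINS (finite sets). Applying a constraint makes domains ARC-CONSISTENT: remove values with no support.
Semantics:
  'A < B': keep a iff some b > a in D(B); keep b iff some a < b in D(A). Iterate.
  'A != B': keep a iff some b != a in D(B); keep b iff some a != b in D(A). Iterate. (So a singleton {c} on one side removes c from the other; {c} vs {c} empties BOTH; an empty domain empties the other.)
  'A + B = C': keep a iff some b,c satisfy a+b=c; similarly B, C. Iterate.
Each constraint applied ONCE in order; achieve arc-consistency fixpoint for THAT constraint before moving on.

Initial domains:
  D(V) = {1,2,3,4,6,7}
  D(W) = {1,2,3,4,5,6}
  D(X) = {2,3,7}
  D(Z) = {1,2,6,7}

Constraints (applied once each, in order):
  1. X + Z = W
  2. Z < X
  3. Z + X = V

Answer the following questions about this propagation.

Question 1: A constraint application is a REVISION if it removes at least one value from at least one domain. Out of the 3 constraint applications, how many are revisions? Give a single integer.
Answer: 2

Derivation:
Constraint 1 (X + Z = W) on D(X)={2,3,7} D(Z)={1,2,6,7} D(W)={1,2,3,4,5,6}: X {2,3,7}->{2,3}; Z {1,2,6,7}->{1,2}; W {1,2,3,4,5,6}->{3,4,5} => REVISION
Constraint 2 (Z < X) on D(Z)={1,2} D(X)={2,3}: no change => not a revision
Constraint 3 (Z + X = V) on D(Z)={1,2} D(X)={2,3} D(V)={1,2,3,4,6,7}: V {1,2,3,4,6,7}->{3,4} => REVISION
Total revisions = 2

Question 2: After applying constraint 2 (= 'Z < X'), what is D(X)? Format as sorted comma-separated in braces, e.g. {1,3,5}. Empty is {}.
Answer: {2,3}

Derivation:
Constraint 1 (X + Z = W) on D(X)={2,3,7} D(Z)={1,2,6,7} D(W)={1,2,3,4,5,6}: X {2,3,7}->{2,3}; Z {1,2,6,7}->{1,2}; W {1,2,3,4,5,6}->{3,4,5}
Constraint 2 (Z < X) on D(Z)={1,2} D(X)={2,3}: no change
So after constraint 2: D(X) = {2,3}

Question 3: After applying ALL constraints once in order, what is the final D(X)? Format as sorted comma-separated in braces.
Constraint 1 (X + Z = W) on D(X)={2,3,7} D(Z)={1,2,6,7} D(W)={1,2,3,4,5,6}: X {2,3,7}->{2,3}; Z {1,2,6,7}->{1,2}; W {1,2,3,4,5,6}->{3,4,5}
Constraint 2 (Z < X) on D(Z)={1,2} D(X)={2,3}: no change
Constraint 3 (Z + X = V) on D(Z)={1,2} D(X)={2,3} D(V)={1,2,3,4,6,7}: V {1,2,3,4,6,7}->{3,4}
So after all 3 constraints: D(X) = {2,3}

Answer: {2,3}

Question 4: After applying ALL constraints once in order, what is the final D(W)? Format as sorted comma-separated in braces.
Answer: {3,4,5}

Derivation:
Constraint 1 (X + Z = W) on D(X)={2,3,7} D(Z)={1,2,6,7} D(W)={1,2,3,4,5,6}: X {2,3,7}->{2,3}; Z {1,2,6,7}->{1,2}; W {1,2,3,4,5,6}->{3,4,5}
Constraint 2 (Z < X) on D(Z)={1,2} D(X)={2,3}: no change
Constraint 3 (Z + X = V) on D(Z)={1,2} D(X)={2,3} D(V)={1,2,3,4,6,7}: V {1,2,3,4,6,7}->{3,4}
So after all 3 constraints: D(W) = {3,4,5}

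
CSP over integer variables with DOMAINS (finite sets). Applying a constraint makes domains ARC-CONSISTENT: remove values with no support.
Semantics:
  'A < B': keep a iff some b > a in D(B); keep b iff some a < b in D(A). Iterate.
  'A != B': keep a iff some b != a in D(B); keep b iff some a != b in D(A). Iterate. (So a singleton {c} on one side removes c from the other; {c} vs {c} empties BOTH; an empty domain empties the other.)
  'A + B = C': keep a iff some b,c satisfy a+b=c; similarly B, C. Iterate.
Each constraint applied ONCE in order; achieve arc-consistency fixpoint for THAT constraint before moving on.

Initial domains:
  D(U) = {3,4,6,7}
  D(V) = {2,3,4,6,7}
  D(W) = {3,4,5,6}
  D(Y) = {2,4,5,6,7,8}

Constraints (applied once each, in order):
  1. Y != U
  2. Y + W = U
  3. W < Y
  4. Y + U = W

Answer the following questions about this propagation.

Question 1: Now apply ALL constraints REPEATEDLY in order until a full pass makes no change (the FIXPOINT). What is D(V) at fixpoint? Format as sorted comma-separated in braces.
pass 0 (initial): D(V)={2,3,4,6,7}
pass 1: U {3,4,6,7}->{}; W {3,4,5,6}->{}; Y {2,4,5,6,7,8}->{}
pass 2: no change
Fixpoint after 2 passes: D(V) = {2,3,4,6,7}

Answer: {2,3,4,6,7}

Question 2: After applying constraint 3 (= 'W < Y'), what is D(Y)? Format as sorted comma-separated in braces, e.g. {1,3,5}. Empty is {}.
Constraint 1 (Y != U) on D(Y)={2,4,5,6,7,8} D(U)={3,4,6,7}: no change
Constraint 2 (Y + W = U) on D(Y)={2,4,5,6,7,8} D(W)={3,4,5,6} D(U)={3,4,6,7}: Y {2,4,5,6,7,8}->{2,4}; W {3,4,5,6}->{3,4,5}; U {3,4,6,7}->{6,7}
Constraint 3 (W < Y) on D(W)={3,4,5} D(Y)={2,4}: W {3,4,5}->{3}; Y {2,4}->{4}
So after constraint 3: D(Y) = {4}

Answer: {4}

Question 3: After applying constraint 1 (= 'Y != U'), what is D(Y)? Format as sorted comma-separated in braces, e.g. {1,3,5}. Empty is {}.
Answer: {2,4,5,6,7,8}

Derivation:
Constraint 1 (Y != U) on D(Y)={2,4,5,6,7,8} D(U)={3,4,6,7}: no change
So after constraint 1: D(Y) = {2,4,5,6,7,8}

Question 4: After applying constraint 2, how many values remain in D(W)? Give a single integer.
Constraint 1 (Y != U) on D(Y)={2,4,5,6,7,8} D(U)={3,4,6,7}: no change
Constraint 2 (Y + W = U) on D(Y)={2,4,5,6,7,8} D(W)={3,4,5,6} D(U)={3,4,6,7}: Y {2,4,5,6,7,8}->{2,4}; W {3,4,5,6}->{3,4,5}; U {3,4,6,7}->{6,7}
So after constraint 2: D(W)={3,4,5}, size = 3

Answer: 3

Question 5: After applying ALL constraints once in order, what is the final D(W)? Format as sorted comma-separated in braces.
Constraint 1 (Y != U) on D(Y)={2,4,5,6,7,8} D(U)={3,4,6,7}: no change
Constraint 2 (Y + W = U) on D(Y)={2,4,5,6,7,8} D(W)={3,4,5,6} D(U)={3,4,6,7}: Y {2,4,5,6,7,8}->{2,4}; W {3,4,5,6}->{3,4,5}; U {3,4,6,7}->{6,7}
Constraint 3 (W < Y) on D(W)={3,4,5} D(Y)={2,4}: W {3,4,5}->{3}; Y {2,4}->{4}
Constraint 4 (Y + U = W) on D(Y)={4} D(U)={6,7} D(W)={3}: Y {4}->{}; U {6,7}->{}; W {3}->{}
So after all 4 constraints: D(W) = {}

Answer: {}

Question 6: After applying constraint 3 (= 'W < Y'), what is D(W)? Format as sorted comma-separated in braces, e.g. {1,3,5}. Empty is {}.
Constraint 1 (Y != U) on D(Y)={2,4,5,6,7,8} D(U)={3,4,6,7}: no change
Constraint 2 (Y + W = U) on D(Y)={2,4,5,6,7,8} D(W)={3,4,5,6} D(U)={3,4,6,7}: Y {2,4,5,6,7,8}->{2,4}; W {3,4,5,6}->{3,4,5}; U {3,4,6,7}->{6,7}
Constraint 3 (W < Y) on D(W)={3,4,5} D(Y)={2,4}: W {3,4,5}->{3}; Y {2,4}->{4}
So after constraint 3: D(W) = {3}

Answer: {3}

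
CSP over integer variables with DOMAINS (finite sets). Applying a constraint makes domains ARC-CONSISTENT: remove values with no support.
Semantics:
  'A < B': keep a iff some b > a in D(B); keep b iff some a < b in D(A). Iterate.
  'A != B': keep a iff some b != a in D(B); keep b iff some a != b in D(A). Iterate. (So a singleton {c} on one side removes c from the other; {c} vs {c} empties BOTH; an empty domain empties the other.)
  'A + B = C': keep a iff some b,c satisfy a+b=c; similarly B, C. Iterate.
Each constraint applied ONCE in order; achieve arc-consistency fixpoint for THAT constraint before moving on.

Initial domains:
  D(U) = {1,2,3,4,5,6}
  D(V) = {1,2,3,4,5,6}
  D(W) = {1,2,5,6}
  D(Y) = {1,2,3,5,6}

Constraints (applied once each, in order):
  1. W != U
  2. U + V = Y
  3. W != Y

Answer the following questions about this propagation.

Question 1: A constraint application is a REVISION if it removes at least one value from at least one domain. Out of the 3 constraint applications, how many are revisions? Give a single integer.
Constraint 1 (W != U) on D(W)={1,2,5,6} D(U)={1,2,3,4,5,6}: no change => not a revision
Constraint 2 (U + V = Y) on D(U)={1,2,3,4,5,6} D(V)={1,2,3,4,5,6} D(Y)={1,2,3,5,6}: U {1,2,3,4,5,6}->{1,2,3,4,5}; V {1,2,3,4,5,6}->{1,2,3,4,5}; Y {1,2,3,5,6}->{2,3,5,6} => REVISION
Constraint 3 (W != Y) on D(W)={1,2,5,6} D(Y)={2,3,5,6}: no change => not a revision
Total revisions = 1

Answer: 1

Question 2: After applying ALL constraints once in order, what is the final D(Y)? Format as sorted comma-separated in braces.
Constraint 1 (W != U) on D(W)={1,2,5,6} D(U)={1,2,3,4,5,6}: no change
Constraint 2 (U + V = Y) on D(U)={1,2,3,4,5,6} D(V)={1,2,3,4,5,6} D(Y)={1,2,3,5,6}: U {1,2,3,4,5,6}->{1,2,3,4,5}; V {1,2,3,4,5,6}->{1,2,3,4,5}; Y {1,2,3,5,6}->{2,3,5,6}
Constraint 3 (W != Y) on D(W)={1,2,5,6} D(Y)={2,3,5,6}: no change
So after all 3 constraints: D(Y) = {2,3,5,6}

Answer: {2,3,5,6}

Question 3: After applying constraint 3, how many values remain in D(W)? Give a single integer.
Answer: 4

Derivation:
Constraint 1 (W != U) on D(W)={1,2,5,6} D(U)={1,2,3,4,5,6}: no change
Constraint 2 (U + V = Y) on D(U)={1,2,3,4,5,6} D(V)={1,2,3,4,5,6} D(Y)={1,2,3,5,6}: U {1,2,3,4,5,6}->{1,2,3,4,5}; V {1,2,3,4,5,6}->{1,2,3,4,5}; Y {1,2,3,5,6}->{2,3,5,6}
Constraint 3 (W != Y) on D(W)={1,2,5,6} D(Y)={2,3,5,6}: no change
So after constraint 3: D(W)={1,2,5,6}, size = 4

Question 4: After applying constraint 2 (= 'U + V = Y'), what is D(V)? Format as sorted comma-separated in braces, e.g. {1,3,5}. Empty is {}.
Answer: {1,2,3,4,5}

Derivation:
Constraint 1 (W != U) on D(W)={1,2,5,6} D(U)={1,2,3,4,5,6}: no change
Constraint 2 (U + V = Y) on D(U)={1,2,3,4,5,6} D(V)={1,2,3,4,5,6} D(Y)={1,2,3,5,6}: U {1,2,3,4,5,6}->{1,2,3,4,5}; V {1,2,3,4,5,6}->{1,2,3,4,5}; Y {1,2,3,5,6}->{2,3,5,6}
So after constraint 2: D(V) = {1,2,3,4,5}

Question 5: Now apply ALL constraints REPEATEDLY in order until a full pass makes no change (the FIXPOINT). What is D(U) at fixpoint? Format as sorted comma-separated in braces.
pass 0 (initial): D(U)={1,2,3,4,5,6}
pass 1: U {1,2,3,4,5,6}->{1,2,3,4,5}; V {1,2,3,4,5,6}->{1,2,3,4,5}; Y {1,2,3,5,6}->{2,3,5,6}
pass 2: no change
Fixpoint after 2 passes: D(U) = {1,2,3,4,5}

Answer: {1,2,3,4,5}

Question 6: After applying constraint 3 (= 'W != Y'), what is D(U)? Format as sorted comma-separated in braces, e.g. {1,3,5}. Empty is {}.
Answer: {1,2,3,4,5}

Derivation:
Constraint 1 (W != U) on D(W)={1,2,5,6} D(U)={1,2,3,4,5,6}: no change
Constraint 2 (U + V = Y) on D(U)={1,2,3,4,5,6} D(V)={1,2,3,4,5,6} D(Y)={1,2,3,5,6}: U {1,2,3,4,5,6}->{1,2,3,4,5}; V {1,2,3,4,5,6}->{1,2,3,4,5}; Y {1,2,3,5,6}->{2,3,5,6}
Constraint 3 (W != Y) on D(W)={1,2,5,6} D(Y)={2,3,5,6}: no change
So after constraint 3: D(U) = {1,2,3,4,5}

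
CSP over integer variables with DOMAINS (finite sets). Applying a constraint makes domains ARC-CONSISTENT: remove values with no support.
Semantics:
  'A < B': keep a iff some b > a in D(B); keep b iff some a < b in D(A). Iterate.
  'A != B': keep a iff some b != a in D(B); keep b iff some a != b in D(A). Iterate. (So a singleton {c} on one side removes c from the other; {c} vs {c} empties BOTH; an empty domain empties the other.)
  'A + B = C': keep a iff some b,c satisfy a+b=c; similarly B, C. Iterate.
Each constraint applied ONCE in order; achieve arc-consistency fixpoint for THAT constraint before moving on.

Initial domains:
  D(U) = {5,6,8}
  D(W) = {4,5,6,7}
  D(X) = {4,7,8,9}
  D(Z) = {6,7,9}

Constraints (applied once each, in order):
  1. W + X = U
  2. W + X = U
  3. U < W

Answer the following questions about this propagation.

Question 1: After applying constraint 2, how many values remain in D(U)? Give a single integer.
Answer: 1

Derivation:
Constraint 1 (W + X = U) on D(W)={4,5,6,7} D(X)={4,7,8,9} D(U)={5,6,8}: W {4,5,6,7}->{4}; X {4,7,8,9}->{4}; U {5,6,8}->{8}
Constraint 2 (W + X = U) on D(W)={4} D(X)={4} D(U)={8}: no change
So after constraint 2: D(U)={8}, size = 1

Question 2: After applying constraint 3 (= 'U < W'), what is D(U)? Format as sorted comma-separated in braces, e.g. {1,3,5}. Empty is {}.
Answer: {}

Derivation:
Constraint 1 (W + X = U) on D(W)={4,5,6,7} D(X)={4,7,8,9} D(U)={5,6,8}: W {4,5,6,7}->{4}; X {4,7,8,9}->{4}; U {5,6,8}->{8}
Constraint 2 (W + X = U) on D(W)={4} D(X)={4} D(U)={8}: no change
Constraint 3 (U < W) on D(U)={8} D(W)={4}: U {8}->{}; W {4}->{}
So after constraint 3: D(U) = {}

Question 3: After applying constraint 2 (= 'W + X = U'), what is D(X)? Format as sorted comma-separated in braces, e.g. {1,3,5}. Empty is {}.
Answer: {4}

Derivation:
Constraint 1 (W + X = U) on D(W)={4,5,6,7} D(X)={4,7,8,9} D(U)={5,6,8}: W {4,5,6,7}->{4}; X {4,7,8,9}->{4}; U {5,6,8}->{8}
Constraint 2 (W + X = U) on D(W)={4} D(X)={4} D(U)={8}: no change
So after constraint 2: D(X) = {4}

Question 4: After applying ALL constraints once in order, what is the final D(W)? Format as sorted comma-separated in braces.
Constraint 1 (W + X = U) on D(W)={4,5,6,7} D(X)={4,7,8,9} D(U)={5,6,8}: W {4,5,6,7}->{4}; X {4,7,8,9}->{4}; U {5,6,8}->{8}
Constraint 2 (W + X = U) on D(W)={4} D(X)={4} D(U)={8}: no change
Constraint 3 (U < W) on D(U)={8} D(W)={4}: U {8}->{}; W {4}->{}
So after all 3 constraints: D(W) = {}

Answer: {}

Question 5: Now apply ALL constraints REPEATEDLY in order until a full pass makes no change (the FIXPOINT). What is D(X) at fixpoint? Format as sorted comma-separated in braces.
pass 0 (initial): D(X)={4,7,8,9}
pass 1: U {5,6,8}->{}; W {4,5,6,7}->{}; X {4,7,8,9}->{4}
pass 2: X {4}->{}
pass 3: no change
Fixpoint after 3 passes: D(X) = {}

Answer: {}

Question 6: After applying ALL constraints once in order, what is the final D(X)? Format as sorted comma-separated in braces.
Answer: {4}

Derivation:
Constraint 1 (W + X = U) on D(W)={4,5,6,7} D(X)={4,7,8,9} D(U)={5,6,8}: W {4,5,6,7}->{4}; X {4,7,8,9}->{4}; U {5,6,8}->{8}
Constraint 2 (W + X = U) on D(W)={4} D(X)={4} D(U)={8}: no change
Constraint 3 (U < W) on D(U)={8} D(W)={4}: U {8}->{}; W {4}->{}
So after all 3 constraints: D(X) = {4}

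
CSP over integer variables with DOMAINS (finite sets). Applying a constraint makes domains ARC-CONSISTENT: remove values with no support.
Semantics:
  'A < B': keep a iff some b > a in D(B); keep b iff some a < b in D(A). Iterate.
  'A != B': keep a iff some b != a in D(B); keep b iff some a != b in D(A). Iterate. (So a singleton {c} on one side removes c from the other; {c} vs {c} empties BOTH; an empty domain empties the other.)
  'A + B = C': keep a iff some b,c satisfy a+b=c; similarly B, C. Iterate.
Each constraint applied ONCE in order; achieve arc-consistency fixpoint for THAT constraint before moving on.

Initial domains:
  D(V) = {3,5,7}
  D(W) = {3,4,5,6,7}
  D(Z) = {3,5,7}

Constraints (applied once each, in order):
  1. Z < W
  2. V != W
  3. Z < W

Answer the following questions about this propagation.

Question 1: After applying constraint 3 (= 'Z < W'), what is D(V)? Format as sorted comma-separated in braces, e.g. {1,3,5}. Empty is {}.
Answer: {3,5,7}

Derivation:
Constraint 1 (Z < W) on D(Z)={3,5,7} D(W)={3,4,5,6,7}: Z {3,5,7}->{3,5}; W {3,4,5,6,7}->{4,5,6,7}
Constraint 2 (V != W) on D(V)={3,5,7} D(W)={4,5,6,7}: no change
Constraint 3 (Z < W) on D(Z)={3,5} D(W)={4,5,6,7}: no change
So after constraint 3: D(V) = {3,5,7}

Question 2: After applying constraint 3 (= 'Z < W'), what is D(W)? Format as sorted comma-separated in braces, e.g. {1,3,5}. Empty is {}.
Answer: {4,5,6,7}

Derivation:
Constraint 1 (Z < W) on D(Z)={3,5,7} D(W)={3,4,5,6,7}: Z {3,5,7}->{3,5}; W {3,4,5,6,7}->{4,5,6,7}
Constraint 2 (V != W) on D(V)={3,5,7} D(W)={4,5,6,7}: no change
Constraint 3 (Z < W) on D(Z)={3,5} D(W)={4,5,6,7}: no change
So after constraint 3: D(W) = {4,5,6,7}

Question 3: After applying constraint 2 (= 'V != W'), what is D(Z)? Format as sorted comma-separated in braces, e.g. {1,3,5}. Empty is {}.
Answer: {3,5}

Derivation:
Constraint 1 (Z < W) on D(Z)={3,5,7} D(W)={3,4,5,6,7}: Z {3,5,7}->{3,5}; W {3,4,5,6,7}->{4,5,6,7}
Constraint 2 (V != W) on D(V)={3,5,7} D(W)={4,5,6,7}: no change
So after constraint 2: D(Z) = {3,5}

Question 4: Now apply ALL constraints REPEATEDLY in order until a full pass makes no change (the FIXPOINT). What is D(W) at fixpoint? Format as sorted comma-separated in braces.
Answer: {4,5,6,7}

Derivation:
pass 0 (initial): D(W)={3,4,5,6,7}
pass 1: W {3,4,5,6,7}->{4,5,6,7}; Z {3,5,7}->{3,5}
pass 2: no change
Fixpoint after 2 passes: D(W) = {4,5,6,7}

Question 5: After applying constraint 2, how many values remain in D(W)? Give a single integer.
Answer: 4

Derivation:
Constraint 1 (Z < W) on D(Z)={3,5,7} D(W)={3,4,5,6,7}: Z {3,5,7}->{3,5}; W {3,4,5,6,7}->{4,5,6,7}
Constraint 2 (V != W) on D(V)={3,5,7} D(W)={4,5,6,7}: no change
So after constraint 2: D(W)={4,5,6,7}, size = 4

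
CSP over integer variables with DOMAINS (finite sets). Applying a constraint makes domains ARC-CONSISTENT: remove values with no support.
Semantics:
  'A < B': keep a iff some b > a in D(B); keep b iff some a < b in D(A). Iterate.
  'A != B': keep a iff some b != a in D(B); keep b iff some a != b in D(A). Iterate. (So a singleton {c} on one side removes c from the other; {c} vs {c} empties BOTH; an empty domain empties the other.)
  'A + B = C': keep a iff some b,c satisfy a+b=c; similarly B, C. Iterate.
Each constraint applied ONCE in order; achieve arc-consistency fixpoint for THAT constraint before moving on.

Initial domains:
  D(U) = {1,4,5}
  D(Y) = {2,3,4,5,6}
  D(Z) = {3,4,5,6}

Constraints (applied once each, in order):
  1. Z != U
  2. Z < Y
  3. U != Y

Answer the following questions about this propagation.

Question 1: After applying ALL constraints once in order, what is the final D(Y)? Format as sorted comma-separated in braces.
Answer: {4,5,6}

Derivation:
Constraint 1 (Z != U) on D(Z)={3,4,5,6} D(U)={1,4,5}: no change
Constraint 2 (Z < Y) on D(Z)={3,4,5,6} D(Y)={2,3,4,5,6}: Z {3,4,5,6}->{3,4,5}; Y {2,3,4,5,6}->{4,5,6}
Constraint 3 (U != Y) on D(U)={1,4,5} D(Y)={4,5,6}: no change
So after all 3 constraints: D(Y) = {4,5,6}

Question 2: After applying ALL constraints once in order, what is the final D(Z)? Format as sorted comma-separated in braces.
Constraint 1 (Z != U) on D(Z)={3,4,5,6} D(U)={1,4,5}: no change
Constraint 2 (Z < Y) on D(Z)={3,4,5,6} D(Y)={2,3,4,5,6}: Z {3,4,5,6}->{3,4,5}; Y {2,3,4,5,6}->{4,5,6}
Constraint 3 (U != Y) on D(U)={1,4,5} D(Y)={4,5,6}: no change
So after all 3 constraints: D(Z) = {3,4,5}

Answer: {3,4,5}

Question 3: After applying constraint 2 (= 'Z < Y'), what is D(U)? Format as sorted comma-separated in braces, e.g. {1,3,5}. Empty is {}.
Constraint 1 (Z != U) on D(Z)={3,4,5,6} D(U)={1,4,5}: no change
Constraint 2 (Z < Y) on D(Z)={3,4,5,6} D(Y)={2,3,4,5,6}: Z {3,4,5,6}->{3,4,5}; Y {2,3,4,5,6}->{4,5,6}
So after constraint 2: D(U) = {1,4,5}

Answer: {1,4,5}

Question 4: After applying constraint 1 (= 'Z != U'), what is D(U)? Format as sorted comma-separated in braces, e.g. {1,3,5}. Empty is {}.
Answer: {1,4,5}

Derivation:
Constraint 1 (Z != U) on D(Z)={3,4,5,6} D(U)={1,4,5}: no change
So after constraint 1: D(U) = {1,4,5}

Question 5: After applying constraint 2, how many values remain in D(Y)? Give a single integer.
Constraint 1 (Z != U) on D(Z)={3,4,5,6} D(U)={1,4,5}: no change
Constraint 2 (Z < Y) on D(Z)={3,4,5,6} D(Y)={2,3,4,5,6}: Z {3,4,5,6}->{3,4,5}; Y {2,3,4,5,6}->{4,5,6}
So after constraint 2: D(Y)={4,5,6}, size = 3

Answer: 3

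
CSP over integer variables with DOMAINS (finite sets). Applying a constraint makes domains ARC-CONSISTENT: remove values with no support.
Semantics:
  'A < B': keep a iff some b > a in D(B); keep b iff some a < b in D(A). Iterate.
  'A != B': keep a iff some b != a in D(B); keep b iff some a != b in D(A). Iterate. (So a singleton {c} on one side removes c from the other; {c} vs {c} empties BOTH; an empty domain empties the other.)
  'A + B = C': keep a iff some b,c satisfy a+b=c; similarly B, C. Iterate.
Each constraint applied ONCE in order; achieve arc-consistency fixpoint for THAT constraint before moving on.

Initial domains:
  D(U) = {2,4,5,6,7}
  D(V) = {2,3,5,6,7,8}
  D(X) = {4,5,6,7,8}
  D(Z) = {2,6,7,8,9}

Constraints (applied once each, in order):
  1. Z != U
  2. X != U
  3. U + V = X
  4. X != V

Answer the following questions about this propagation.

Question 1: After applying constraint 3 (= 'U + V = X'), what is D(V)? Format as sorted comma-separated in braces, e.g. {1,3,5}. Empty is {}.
Answer: {2,3,5,6}

Derivation:
Constraint 1 (Z != U) on D(Z)={2,6,7,8,9} D(U)={2,4,5,6,7}: no change
Constraint 2 (X != U) on D(X)={4,5,6,7,8} D(U)={2,4,5,6,7}: no change
Constraint 3 (U + V = X) on D(U)={2,4,5,6,7} D(V)={2,3,5,6,7,8} D(X)={4,5,6,7,8}: U {2,4,5,6,7}->{2,4,5,6}; V {2,3,5,6,7,8}->{2,3,5,6}
So after constraint 3: D(V) = {2,3,5,6}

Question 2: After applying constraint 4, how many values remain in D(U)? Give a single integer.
Answer: 4

Derivation:
Constraint 1 (Z != U) on D(Z)={2,6,7,8,9} D(U)={2,4,5,6,7}: no change
Constraint 2 (X != U) on D(X)={4,5,6,7,8} D(U)={2,4,5,6,7}: no change
Constraint 3 (U + V = X) on D(U)={2,4,5,6,7} D(V)={2,3,5,6,7,8} D(X)={4,5,6,7,8}: U {2,4,5,6,7}->{2,4,5,6}; V {2,3,5,6,7,8}->{2,3,5,6}
Constraint 4 (X != V) on D(X)={4,5,6,7,8} D(V)={2,3,5,6}: no change
So after constraint 4: D(U)={2,4,5,6}, size = 4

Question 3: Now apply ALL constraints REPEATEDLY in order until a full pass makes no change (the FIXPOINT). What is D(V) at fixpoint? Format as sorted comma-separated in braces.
pass 0 (initial): D(V)={2,3,5,6,7,8}
pass 1: U {2,4,5,6,7}->{2,4,5,6}; V {2,3,5,6,7,8}->{2,3,5,6}
pass 2: no change
Fixpoint after 2 passes: D(V) = {2,3,5,6}

Answer: {2,3,5,6}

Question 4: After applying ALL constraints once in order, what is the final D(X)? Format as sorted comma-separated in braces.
Answer: {4,5,6,7,8}

Derivation:
Constraint 1 (Z != U) on D(Z)={2,6,7,8,9} D(U)={2,4,5,6,7}: no change
Constraint 2 (X != U) on D(X)={4,5,6,7,8} D(U)={2,4,5,6,7}: no change
Constraint 3 (U + V = X) on D(U)={2,4,5,6,7} D(V)={2,3,5,6,7,8} D(X)={4,5,6,7,8}: U {2,4,5,6,7}->{2,4,5,6}; V {2,3,5,6,7,8}->{2,3,5,6}
Constraint 4 (X != V) on D(X)={4,5,6,7,8} D(V)={2,3,5,6}: no change
So after all 4 constraints: D(X) = {4,5,6,7,8}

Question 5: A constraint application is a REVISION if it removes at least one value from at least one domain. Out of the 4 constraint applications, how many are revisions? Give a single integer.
Answer: 1

Derivation:
Constraint 1 (Z != U) on D(Z)={2,6,7,8,9} D(U)={2,4,5,6,7}: no change => not a revision
Constraint 2 (X != U) on D(X)={4,5,6,7,8} D(U)={2,4,5,6,7}: no change => not a revision
Constraint 3 (U + V = X) on D(U)={2,4,5,6,7} D(V)={2,3,5,6,7,8} D(X)={4,5,6,7,8}: U {2,4,5,6,7}->{2,4,5,6}; V {2,3,5,6,7,8}->{2,3,5,6} => REVISION
Constraint 4 (X != V) on D(X)={4,5,6,7,8} D(V)={2,3,5,6}: no change => not a revision
Total revisions = 1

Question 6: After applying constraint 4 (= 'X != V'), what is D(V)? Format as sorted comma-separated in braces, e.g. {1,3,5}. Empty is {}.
Constraint 1 (Z != U) on D(Z)={2,6,7,8,9} D(U)={2,4,5,6,7}: no change
Constraint 2 (X != U) on D(X)={4,5,6,7,8} D(U)={2,4,5,6,7}: no change
Constraint 3 (U + V = X) on D(U)={2,4,5,6,7} D(V)={2,3,5,6,7,8} D(X)={4,5,6,7,8}: U {2,4,5,6,7}->{2,4,5,6}; V {2,3,5,6,7,8}->{2,3,5,6}
Constraint 4 (X != V) on D(X)={4,5,6,7,8} D(V)={2,3,5,6}: no change
So after constraint 4: D(V) = {2,3,5,6}

Answer: {2,3,5,6}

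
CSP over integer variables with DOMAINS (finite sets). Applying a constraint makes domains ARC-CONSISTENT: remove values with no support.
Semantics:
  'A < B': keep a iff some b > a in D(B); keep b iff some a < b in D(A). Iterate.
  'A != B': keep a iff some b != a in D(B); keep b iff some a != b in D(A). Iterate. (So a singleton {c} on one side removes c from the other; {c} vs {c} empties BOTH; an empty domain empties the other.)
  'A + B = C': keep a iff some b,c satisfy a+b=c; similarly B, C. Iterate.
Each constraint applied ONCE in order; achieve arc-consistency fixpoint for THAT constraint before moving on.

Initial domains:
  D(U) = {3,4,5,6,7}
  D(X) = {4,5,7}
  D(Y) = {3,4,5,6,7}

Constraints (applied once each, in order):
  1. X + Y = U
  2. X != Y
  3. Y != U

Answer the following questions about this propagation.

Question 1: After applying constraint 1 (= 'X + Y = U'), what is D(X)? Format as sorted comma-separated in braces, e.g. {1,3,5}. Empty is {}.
Answer: {4}

Derivation:
Constraint 1 (X + Y = U) on D(X)={4,5,7} D(Y)={3,4,5,6,7} D(U)={3,4,5,6,7}: X {4,5,7}->{4}; Y {3,4,5,6,7}->{3}; U {3,4,5,6,7}->{7}
So after constraint 1: D(X) = {4}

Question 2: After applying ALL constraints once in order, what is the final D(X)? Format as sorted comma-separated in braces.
Answer: {4}

Derivation:
Constraint 1 (X + Y = U) on D(X)={4,5,7} D(Y)={3,4,5,6,7} D(U)={3,4,5,6,7}: X {4,5,7}->{4}; Y {3,4,5,6,7}->{3}; U {3,4,5,6,7}->{7}
Constraint 2 (X != Y) on D(X)={4} D(Y)={3}: no change
Constraint 3 (Y != U) on D(Y)={3} D(U)={7}: no change
So after all 3 constraints: D(X) = {4}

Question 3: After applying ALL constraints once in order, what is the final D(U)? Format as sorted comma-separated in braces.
Constraint 1 (X + Y = U) on D(X)={4,5,7} D(Y)={3,4,5,6,7} D(U)={3,4,5,6,7}: X {4,5,7}->{4}; Y {3,4,5,6,7}->{3}; U {3,4,5,6,7}->{7}
Constraint 2 (X != Y) on D(X)={4} D(Y)={3}: no change
Constraint 3 (Y != U) on D(Y)={3} D(U)={7}: no change
So after all 3 constraints: D(U) = {7}

Answer: {7}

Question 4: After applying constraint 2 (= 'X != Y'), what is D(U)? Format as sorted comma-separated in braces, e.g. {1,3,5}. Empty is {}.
Answer: {7}

Derivation:
Constraint 1 (X + Y = U) on D(X)={4,5,7} D(Y)={3,4,5,6,7} D(U)={3,4,5,6,7}: X {4,5,7}->{4}; Y {3,4,5,6,7}->{3}; U {3,4,5,6,7}->{7}
Constraint 2 (X != Y) on D(X)={4} D(Y)={3}: no change
So after constraint 2: D(U) = {7}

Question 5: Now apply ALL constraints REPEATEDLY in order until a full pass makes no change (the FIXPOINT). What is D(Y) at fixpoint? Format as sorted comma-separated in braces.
pass 0 (initial): D(Y)={3,4,5,6,7}
pass 1: U {3,4,5,6,7}->{7}; X {4,5,7}->{4}; Y {3,4,5,6,7}->{3}
pass 2: no change
Fixpoint after 2 passes: D(Y) = {3}

Answer: {3}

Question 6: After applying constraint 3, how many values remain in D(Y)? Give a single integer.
Constraint 1 (X + Y = U) on D(X)={4,5,7} D(Y)={3,4,5,6,7} D(U)={3,4,5,6,7}: X {4,5,7}->{4}; Y {3,4,5,6,7}->{3}; U {3,4,5,6,7}->{7}
Constraint 2 (X != Y) on D(X)={4} D(Y)={3}: no change
Constraint 3 (Y != U) on D(Y)={3} D(U)={7}: no change
So after constraint 3: D(Y)={3}, size = 1

Answer: 1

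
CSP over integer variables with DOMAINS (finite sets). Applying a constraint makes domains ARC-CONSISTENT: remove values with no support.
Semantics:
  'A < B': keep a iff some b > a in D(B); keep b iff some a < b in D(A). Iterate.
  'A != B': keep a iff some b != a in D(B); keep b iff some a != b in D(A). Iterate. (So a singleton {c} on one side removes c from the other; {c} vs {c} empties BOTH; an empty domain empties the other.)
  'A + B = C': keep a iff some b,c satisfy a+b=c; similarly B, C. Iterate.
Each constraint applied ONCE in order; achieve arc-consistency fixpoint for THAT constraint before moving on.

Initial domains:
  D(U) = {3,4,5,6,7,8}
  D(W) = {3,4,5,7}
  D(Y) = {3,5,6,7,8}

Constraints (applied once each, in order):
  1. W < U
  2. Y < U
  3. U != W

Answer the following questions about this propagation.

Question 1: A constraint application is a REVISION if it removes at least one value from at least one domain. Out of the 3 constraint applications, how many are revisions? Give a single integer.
Constraint 1 (W < U) on D(W)={3,4,5,7} D(U)={3,4,5,6,7,8}: U {3,4,5,6,7,8}->{4,5,6,7,8} => REVISION
Constraint 2 (Y < U) on D(Y)={3,5,6,7,8} D(U)={4,5,6,7,8}: Y {3,5,6,7,8}->{3,5,6,7} => REVISION
Constraint 3 (U != W) on D(U)={4,5,6,7,8} D(W)={3,4,5,7}: no change => not a revision
Total revisions = 2

Answer: 2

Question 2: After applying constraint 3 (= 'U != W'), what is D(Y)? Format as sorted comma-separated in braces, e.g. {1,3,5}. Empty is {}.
Answer: {3,5,6,7}

Derivation:
Constraint 1 (W < U) on D(W)={3,4,5,7} D(U)={3,4,5,6,7,8}: U {3,4,5,6,7,8}->{4,5,6,7,8}
Constraint 2 (Y < U) on D(Y)={3,5,6,7,8} D(U)={4,5,6,7,8}: Y {3,5,6,7,8}->{3,5,6,7}
Constraint 3 (U != W) on D(U)={4,5,6,7,8} D(W)={3,4,5,7}: no change
So after constraint 3: D(Y) = {3,5,6,7}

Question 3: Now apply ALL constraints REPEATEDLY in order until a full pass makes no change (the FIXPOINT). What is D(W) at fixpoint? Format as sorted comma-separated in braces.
pass 0 (initial): D(W)={3,4,5,7}
pass 1: U {3,4,5,6,7,8}->{4,5,6,7,8}; Y {3,5,6,7,8}->{3,5,6,7}
pass 2: no change
Fixpoint after 2 passes: D(W) = {3,4,5,7}

Answer: {3,4,5,7}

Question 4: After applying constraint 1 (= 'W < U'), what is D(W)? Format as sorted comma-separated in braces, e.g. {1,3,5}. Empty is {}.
Answer: {3,4,5,7}

Derivation:
Constraint 1 (W < U) on D(W)={3,4,5,7} D(U)={3,4,5,6,7,8}: U {3,4,5,6,7,8}->{4,5,6,7,8}
So after constraint 1: D(W) = {3,4,5,7}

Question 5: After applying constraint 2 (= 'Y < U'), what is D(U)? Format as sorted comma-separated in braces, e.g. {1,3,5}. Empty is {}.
Constraint 1 (W < U) on D(W)={3,4,5,7} D(U)={3,4,5,6,7,8}: U {3,4,5,6,7,8}->{4,5,6,7,8}
Constraint 2 (Y < U) on D(Y)={3,5,6,7,8} D(U)={4,5,6,7,8}: Y {3,5,6,7,8}->{3,5,6,7}
So after constraint 2: D(U) = {4,5,6,7,8}

Answer: {4,5,6,7,8}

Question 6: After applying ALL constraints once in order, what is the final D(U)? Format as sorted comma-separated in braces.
Constraint 1 (W < U) on D(W)={3,4,5,7} D(U)={3,4,5,6,7,8}: U {3,4,5,6,7,8}->{4,5,6,7,8}
Constraint 2 (Y < U) on D(Y)={3,5,6,7,8} D(U)={4,5,6,7,8}: Y {3,5,6,7,8}->{3,5,6,7}
Constraint 3 (U != W) on D(U)={4,5,6,7,8} D(W)={3,4,5,7}: no change
So after all 3 constraints: D(U) = {4,5,6,7,8}

Answer: {4,5,6,7,8}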